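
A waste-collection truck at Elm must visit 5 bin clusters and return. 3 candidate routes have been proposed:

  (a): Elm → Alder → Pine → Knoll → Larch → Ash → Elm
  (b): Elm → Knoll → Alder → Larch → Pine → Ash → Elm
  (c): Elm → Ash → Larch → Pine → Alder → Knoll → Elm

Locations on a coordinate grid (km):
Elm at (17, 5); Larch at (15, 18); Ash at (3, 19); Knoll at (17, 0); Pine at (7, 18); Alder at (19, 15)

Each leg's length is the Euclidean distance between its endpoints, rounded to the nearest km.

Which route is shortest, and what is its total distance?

Shortest is (b), total 57 km.

(a): 10 + 12 + 21 + 18 + 12 + 20 = 93
(b): 5 + 15 + 5 + 8 + 4 + 20 = 57
(c): 20 + 12 + 8 + 12 + 15 + 5 = 72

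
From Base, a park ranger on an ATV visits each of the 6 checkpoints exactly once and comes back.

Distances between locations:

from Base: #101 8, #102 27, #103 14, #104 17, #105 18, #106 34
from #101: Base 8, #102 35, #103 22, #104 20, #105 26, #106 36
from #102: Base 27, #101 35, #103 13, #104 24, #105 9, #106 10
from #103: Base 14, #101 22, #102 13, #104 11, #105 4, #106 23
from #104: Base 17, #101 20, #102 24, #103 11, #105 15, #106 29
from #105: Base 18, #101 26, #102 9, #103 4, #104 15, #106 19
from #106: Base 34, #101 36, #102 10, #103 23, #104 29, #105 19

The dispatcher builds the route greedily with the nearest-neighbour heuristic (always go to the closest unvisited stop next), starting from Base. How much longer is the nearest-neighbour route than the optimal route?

The nearest-neighbour route is 2 longer than optimal.

From Base: #101=8, #103=14, #104=17, #105=18, #102=27, #106=34 → choose #101 (8).
From #101: #104=20, #103=22, #105=26, #102=35, #106=36 → choose #104 (20).
From #104: #103=11, #105=15, #102=24, #106=29 → choose #103 (11).
From #103: #105=4, #102=13, #106=23 → choose #105 (4).
From #105: #102=9, #106=19 → choose #102 (9).
From #102: #106=10 → choose #106 (10).
NN route Base → #101 → #104 → #103 → #105 → #102 → #106 → Base costs 96.
Optimal: Base → #101 → #104 → #106 → #102 → #105 → #103 → Base costs 94 (by enumerating all 360 distinct tours).
Excess = 96 − 94 = 2.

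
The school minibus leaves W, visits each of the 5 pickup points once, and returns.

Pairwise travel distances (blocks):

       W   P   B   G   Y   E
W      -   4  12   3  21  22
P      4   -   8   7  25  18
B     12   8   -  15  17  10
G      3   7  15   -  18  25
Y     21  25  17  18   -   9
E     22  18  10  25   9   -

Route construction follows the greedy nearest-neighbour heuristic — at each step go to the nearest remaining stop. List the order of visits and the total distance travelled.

Total distance 58 blocks via the nearest-neighbour route W → G → P → B → E → Y → W.

From W: distances to unvisited — G=3, P=4, B=12, Y=21, E=22. Nearest is G (3).
From G: distances to unvisited — P=7, B=15, Y=18, E=25. Nearest is P (7).
From P: distances to unvisited — B=8, E=18, Y=25. Nearest is B (8).
From B: distances to unvisited — E=10, Y=17. Nearest is E (10).
From E: distances to unvisited — Y=9. Nearest is Y (9).
Return Y→W: 21.
Total = 3 + 7 + 8 + 10 + 9 + 21 = 58.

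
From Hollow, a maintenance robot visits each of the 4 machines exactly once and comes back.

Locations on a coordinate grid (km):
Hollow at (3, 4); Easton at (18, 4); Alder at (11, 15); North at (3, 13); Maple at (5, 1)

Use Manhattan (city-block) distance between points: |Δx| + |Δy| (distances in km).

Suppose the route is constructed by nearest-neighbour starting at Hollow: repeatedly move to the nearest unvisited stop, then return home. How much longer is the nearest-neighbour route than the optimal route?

Excess over optimum: 4 km.

Hollow: Maple=5, North=9, Easton=15, Alder=19 ⇒ Maple
Maple: North=14, Easton=16, Alder=20 ⇒ North
North: Alder=10, Easton=24 ⇒ Alder
Alder: Easton=18 ⇒ Easton
NN route Hollow → Maple → North → Alder → Easton → Hollow costs 62.
Optimal: Hollow → North → Alder → Easton → Maple → Hollow costs 58 (by enumerating all 12 distinct tours).
Excess = 62 − 58 = 4.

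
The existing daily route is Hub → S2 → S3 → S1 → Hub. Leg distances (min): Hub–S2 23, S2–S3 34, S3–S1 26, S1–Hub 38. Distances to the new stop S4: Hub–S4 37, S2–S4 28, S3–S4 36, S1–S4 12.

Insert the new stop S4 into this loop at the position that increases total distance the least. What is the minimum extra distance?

Insertion cost between consecutive stops i–j is d(i,S4) + d(S4,j) − d(i,j):
  between Hub and S2: 37 + 28 − 23 = 42
  between S2 and S3: 28 + 36 − 34 = 30
  between S3 and S1: 36 + 12 − 26 = 22
  between S1 and Hub: 12 + 37 − 38 = 11
Cheapest insertion is between S1 and Hub, adding 11.
New total = 121 + 11 = 132.

+11 min — insert S4 between S1 and Hub.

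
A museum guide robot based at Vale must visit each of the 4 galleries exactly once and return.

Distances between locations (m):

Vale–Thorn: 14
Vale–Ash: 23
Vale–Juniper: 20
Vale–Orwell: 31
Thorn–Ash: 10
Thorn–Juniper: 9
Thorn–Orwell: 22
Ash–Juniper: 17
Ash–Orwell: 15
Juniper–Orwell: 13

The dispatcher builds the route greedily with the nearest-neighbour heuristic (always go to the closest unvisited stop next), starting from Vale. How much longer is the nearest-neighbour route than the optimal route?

From Vale: Thorn=14, Juniper=20, Ash=23, Orwell=31 → choose Thorn (14).
From Thorn: Juniper=9, Ash=10, Orwell=22 → choose Juniper (9).
From Juniper: Orwell=13, Ash=17 → choose Orwell (13).
From Orwell: Ash=15 → choose Ash (15).
NN route Vale → Thorn → Juniper → Orwell → Ash → Vale costs 74.
Optimal: Vale → Thorn → Ash → Orwell → Juniper → Vale costs 72 (by enumerating all 12 distinct tours).
Excess = 74 − 72 = 2.

Excess over optimum: 2 m.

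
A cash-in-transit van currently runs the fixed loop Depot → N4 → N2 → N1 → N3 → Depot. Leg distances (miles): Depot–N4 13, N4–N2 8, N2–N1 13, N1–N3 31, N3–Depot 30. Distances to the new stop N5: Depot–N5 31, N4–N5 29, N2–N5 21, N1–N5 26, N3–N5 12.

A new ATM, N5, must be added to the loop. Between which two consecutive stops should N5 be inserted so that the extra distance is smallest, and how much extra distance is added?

+7 miles — insert N5 between N1 and N3.

Insertion cost between consecutive stops i–j is d(i,N5) + d(N5,j) − d(i,j):
  between Depot and N4: 31 + 29 − 13 = 47
  between N4 and N2: 29 + 21 − 8 = 42
  between N2 and N1: 21 + 26 − 13 = 34
  between N1 and N3: 26 + 12 − 31 = 7
  between N3 and Depot: 12 + 31 − 30 = 13
Cheapest insertion is between N1 and N3, adding 7.
New total = 95 + 7 = 102.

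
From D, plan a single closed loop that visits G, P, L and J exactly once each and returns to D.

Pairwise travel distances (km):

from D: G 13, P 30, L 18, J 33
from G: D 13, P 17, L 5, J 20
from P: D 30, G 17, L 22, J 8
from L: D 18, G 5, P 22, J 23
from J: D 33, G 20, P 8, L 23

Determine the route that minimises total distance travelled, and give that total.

Shortest round trip = 79 km.

D → G → P → L → J → D: 13+17+22+23+33 = 108
D → G → P → J → L → D: 13+17+8+23+18 = 79
D → G → L → P → J → D: 13+5+22+8+33 = 81
D → G → L → J → P → D: 13+5+23+8+30 = 79
D → G → J → P → L → D: 13+20+8+22+18 = 81
D → G → J → L → P → D: 13+20+23+22+30 = 108
D → P → G → L → J → D: 30+17+5+23+33 = 108
D → P → G → J → L → D: 30+17+20+23+18 = 108
D → P → L → G → J → D: 30+22+5+20+33 = 110
D → P → J → G → L → D: 30+8+20+5+18 = 81
D → L → G → P → J → D: 18+5+17+8+33 = 81
D → L → P → G → J → D: 18+22+17+20+33 = 110
The minimum is 79.
One optimal route: D → G → P → J → L → D (or its reverse).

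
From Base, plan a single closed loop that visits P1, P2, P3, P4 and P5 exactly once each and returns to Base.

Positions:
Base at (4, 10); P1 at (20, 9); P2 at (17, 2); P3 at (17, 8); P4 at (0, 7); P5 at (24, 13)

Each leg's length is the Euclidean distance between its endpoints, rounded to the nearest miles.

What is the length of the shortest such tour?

Base→P1→P2→P3→P4→P5→Base: 16+8+6+17+25+20 = 92
Base→P1→P2→P3→P5→P4→Base: 16+8+6+9+25+5 = 69
Base→P1→P2→P4→P3→P5→Base: 16+8+18+17+9+20 = 88
Base→P1→P2→P4→P5→P3→Base: 16+8+18+25+9+13 = 89
Base→P1→P2→P5→P3→P4→Base: 16+8+13+9+17+5 = 68
Base→P1→P2→P5→P4→P3→Base: 16+8+13+25+17+13 = 92
Base→P1→P3→P2→P4→P5→Base: 16+3+6+18+25+20 = 88
Base→P1→P3→P2→P5→P4→Base: 16+3+6+13+25+5 = 68
Base→P1→P3→P4→P2→P5→Base: 16+3+17+18+13+20 = 87
Base→P1→P3→P4→P5→P2→Base: 16+3+17+25+13+15 = 89
Base→P1→P3→P5→P2→P4→Base: 16+3+9+13+18+5 = 64
Base→P1→P3→P5→P4→P2→Base: 16+3+9+25+18+15 = 86
Base→P1→P4→P2→P3→P5→Base: 16+20+18+6+9+20 = 89
Base→P1→P4→P2→P5→P3→Base: 16+20+18+13+9+13 = 89
… (46 more)
Base→P3→P1→P5→P2→P4→Base: 13+3+6+13+18+5 = 58  ← best
The minimum is 58.
One optimal route: Base → P3 → P1 → P5 → P2 → P4 → Base (or its reverse).

Minimum total distance: 58 miles.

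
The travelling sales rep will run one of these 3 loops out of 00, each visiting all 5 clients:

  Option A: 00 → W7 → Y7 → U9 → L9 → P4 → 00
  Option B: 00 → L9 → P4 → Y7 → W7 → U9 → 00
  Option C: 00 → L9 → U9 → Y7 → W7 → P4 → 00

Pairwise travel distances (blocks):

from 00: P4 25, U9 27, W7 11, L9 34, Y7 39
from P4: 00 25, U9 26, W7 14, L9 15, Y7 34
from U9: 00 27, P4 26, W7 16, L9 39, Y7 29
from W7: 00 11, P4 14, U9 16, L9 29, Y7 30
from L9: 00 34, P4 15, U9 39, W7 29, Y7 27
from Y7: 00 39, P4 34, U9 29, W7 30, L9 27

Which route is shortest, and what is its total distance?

149 blocks — Option A is the shortest.

Option A: 11 + 30 + 29 + 39 + 15 + 25 = 149
Option B: 34 + 15 + 34 + 30 + 16 + 27 = 156
Option C: 34 + 39 + 29 + 30 + 14 + 25 = 171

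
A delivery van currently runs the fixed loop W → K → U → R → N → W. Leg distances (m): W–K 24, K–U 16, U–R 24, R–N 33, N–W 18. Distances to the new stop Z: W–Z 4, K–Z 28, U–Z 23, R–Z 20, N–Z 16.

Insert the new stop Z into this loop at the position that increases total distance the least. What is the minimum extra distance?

Insertion cost between consecutive stops i–j is d(i,Z) + d(Z,j) − d(i,j):
  between W and K: 4 + 28 − 24 = 8
  between K and U: 28 + 23 − 16 = 35
  between U and R: 23 + 20 − 24 = 19
  between R and N: 20 + 16 − 33 = 3
  between N and W: 16 + 4 − 18 = 2
Cheapest insertion is between N and W, adding 2.
New total = 115 + 2 = 117.

+2 m — insert Z between N and W.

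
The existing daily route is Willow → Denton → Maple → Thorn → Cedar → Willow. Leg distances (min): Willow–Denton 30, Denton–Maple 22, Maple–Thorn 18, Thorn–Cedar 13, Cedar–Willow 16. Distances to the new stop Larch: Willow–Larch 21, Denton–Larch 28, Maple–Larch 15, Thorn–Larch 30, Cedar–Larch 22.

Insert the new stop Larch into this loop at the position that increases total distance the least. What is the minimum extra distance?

Insertion cost between consecutive stops i–j is d(i,Larch) + d(Larch,j) − d(i,j):
  between Willow and Denton: 21 + 28 − 30 = 19
  between Denton and Maple: 28 + 15 − 22 = 21
  between Maple and Thorn: 15 + 30 − 18 = 27
  between Thorn and Cedar: 30 + 22 − 13 = 39
  between Cedar and Willow: 22 + 21 − 16 = 27
Cheapest insertion is between Willow and Denton, adding 19.
New total = 99 + 19 = 118.

Minimum extra distance: 19 min, inserting Larch between Willow and Denton.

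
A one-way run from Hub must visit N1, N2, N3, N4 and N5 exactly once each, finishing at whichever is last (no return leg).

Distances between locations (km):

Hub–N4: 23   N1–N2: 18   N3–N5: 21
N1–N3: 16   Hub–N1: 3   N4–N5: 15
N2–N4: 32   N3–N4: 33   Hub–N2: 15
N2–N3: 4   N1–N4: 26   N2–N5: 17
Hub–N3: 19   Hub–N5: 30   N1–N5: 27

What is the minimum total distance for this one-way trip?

There are 5! = 120 possible orderings.
Hub - N1 - N2 - N3 - N4 - N5: 3+18+4+33+15 = 73
Hub - N1 - N2 - N3 - N5 - N4: 3+18+4+21+15 = 61
Hub - N1 - N2 - N4 - N3 - N5: 3+18+32+33+21 = 107
Hub - N1 - N2 - N4 - N5 - N3: 3+18+32+15+21 = 89
Hub - N1 - N2 - N5 - N3 - N4: 3+18+17+21+33 = 92
Hub - N1 - N2 - N5 - N4 - N3: 3+18+17+15+33 = 86
Hub - N1 - N3 - N2 - N4 - N5: 3+16+4+32+15 = 70
Hub - N1 - N3 - N2 - N5 - N4: 3+16+4+17+15 = 55
Hub - N1 - N3 - N4 - N2 - N5: 3+16+33+32+17 = 101
Hub - N1 - N3 - N4 - N5 - N2: 3+16+33+15+17 = 84
Hub - N1 - N3 - N5 - N2 - N4: 3+16+21+17+32 = 89
Hub - N1 - N3 - N5 - N4 - N2: 3+16+21+15+32 = 87
Hub - N1 - N4 - N2 - N3 - N5: 3+26+32+4+21 = 86
Hub - N1 - N4 - N2 - N5 - N3: 3+26+32+17+21 = 99
… (106 more)
The minimum is 55.
One shortest path: Hub → N1 → N3 → N2 → N5 → N4.

55 km — the minimum one-way total.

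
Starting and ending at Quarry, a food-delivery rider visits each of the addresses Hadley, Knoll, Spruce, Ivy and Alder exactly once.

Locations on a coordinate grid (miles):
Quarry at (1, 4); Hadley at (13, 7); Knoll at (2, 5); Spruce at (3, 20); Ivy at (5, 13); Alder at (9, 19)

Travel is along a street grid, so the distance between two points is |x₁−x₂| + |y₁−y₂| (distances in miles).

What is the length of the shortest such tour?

60 miles — the shortest possible round trip.

Quarry - Hadley - Knoll - Spruce - Ivy - Alder - Quarry: 15+13+16+9+10+23 = 86
Quarry - Hadley - Knoll - Spruce - Alder - Ivy - Quarry: 15+13+16+7+10+13 = 74
Quarry - Hadley - Knoll - Ivy - Spruce - Alder - Quarry: 15+13+11+9+7+23 = 78
Quarry - Hadley - Knoll - Ivy - Alder - Spruce - Quarry: 15+13+11+10+7+18 = 74
Quarry - Hadley - Knoll - Alder - Spruce - Ivy - Quarry: 15+13+21+7+9+13 = 78
Quarry - Hadley - Knoll - Alder - Ivy - Spruce - Quarry: 15+13+21+10+9+18 = 86
Quarry - Hadley - Spruce - Knoll - Ivy - Alder - Quarry: 15+23+16+11+10+23 = 98
Quarry - Hadley - Spruce - Knoll - Alder - Ivy - Quarry: 15+23+16+21+10+13 = 98
Quarry - Hadley - Spruce - Ivy - Knoll - Alder - Quarry: 15+23+9+11+21+23 = 102
Quarry - Hadley - Spruce - Ivy - Alder - Knoll - Quarry: 15+23+9+10+21+2 = 80
Quarry - Hadley - Spruce - Alder - Knoll - Ivy - Quarry: 15+23+7+21+11+13 = 90
Quarry - Hadley - Spruce - Alder - Ivy - Knoll - Quarry: 15+23+7+10+11+2 = 68
Quarry - Hadley - Ivy - Knoll - Spruce - Alder - Quarry: 15+14+11+16+7+23 = 86
Quarry - Hadley - Ivy - Knoll - Alder - Spruce - Quarry: 15+14+11+21+7+18 = 86
… (46 more)
Quarry - Hadley - Alder - Spruce - Ivy - Knoll - Quarry: 15+16+7+9+11+2 = 60  ← best
The minimum is 60.
One optimal route: Quarry → Hadley → Alder → Spruce → Ivy → Knoll → Quarry (or its reverse).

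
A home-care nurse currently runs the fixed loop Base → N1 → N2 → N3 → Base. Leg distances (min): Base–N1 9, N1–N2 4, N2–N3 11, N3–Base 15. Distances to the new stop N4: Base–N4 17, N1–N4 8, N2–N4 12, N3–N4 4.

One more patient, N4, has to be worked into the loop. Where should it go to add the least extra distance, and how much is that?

Minimum extra distance: 5 min, inserting N4 between N2 and N3.

Insertion cost between consecutive stops i–j is d(i,N4) + d(N4,j) − d(i,j):
  between Base and N1: 17 + 8 − 9 = 16
  between N1 and N2: 8 + 12 − 4 = 16
  between N2 and N3: 12 + 4 − 11 = 5
  between N3 and Base: 4 + 17 − 15 = 6
Cheapest insertion is between N2 and N3, adding 5.
New total = 39 + 5 = 44.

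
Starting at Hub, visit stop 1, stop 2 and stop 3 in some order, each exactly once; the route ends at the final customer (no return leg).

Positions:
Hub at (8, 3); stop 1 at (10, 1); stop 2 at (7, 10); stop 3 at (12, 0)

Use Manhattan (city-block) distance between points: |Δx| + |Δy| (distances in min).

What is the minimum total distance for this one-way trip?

22 min — the minimum one-way total.

There are 3! = 6 possible orderings.
Hub - stop 1 - stop 2 - stop 3: 4+12+15 = 31
Hub - stop 1 - stop 3 - stop 2: 4+3+15 = 22
Hub - stop 2 - stop 1 - stop 3: 8+12+3 = 23
Hub - stop 2 - stop 3 - stop 1: 8+15+3 = 26
Hub - stop 3 - stop 1 - stop 2: 7+3+12 = 22
Hub - stop 3 - stop 2 - stop 1: 7+15+12 = 34
The minimum is 22.
One shortest path: Hub → stop 1 → stop 3 → stop 2.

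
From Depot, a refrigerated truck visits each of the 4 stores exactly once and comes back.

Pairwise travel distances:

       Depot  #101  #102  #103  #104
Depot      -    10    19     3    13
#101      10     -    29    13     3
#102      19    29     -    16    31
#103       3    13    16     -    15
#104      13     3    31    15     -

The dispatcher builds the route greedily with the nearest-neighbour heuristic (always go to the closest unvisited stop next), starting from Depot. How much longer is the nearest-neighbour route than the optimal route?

The nearest-neighbour route is 6 longer than optimal.

Depot: #103=3, #101=10, #104=13, #102=19 ⇒ #103
#103: #101=13, #104=15, #102=16 ⇒ #101
#101: #104=3, #102=29 ⇒ #104
#104: #102=31 ⇒ #102
NN route Depot → #103 → #101 → #104 → #102 → Depot costs 69.
Optimal: Depot → #101 → #104 → #102 → #103 → Depot costs 63 (by enumerating all 12 distinct tours).
Excess = 69 − 63 = 6.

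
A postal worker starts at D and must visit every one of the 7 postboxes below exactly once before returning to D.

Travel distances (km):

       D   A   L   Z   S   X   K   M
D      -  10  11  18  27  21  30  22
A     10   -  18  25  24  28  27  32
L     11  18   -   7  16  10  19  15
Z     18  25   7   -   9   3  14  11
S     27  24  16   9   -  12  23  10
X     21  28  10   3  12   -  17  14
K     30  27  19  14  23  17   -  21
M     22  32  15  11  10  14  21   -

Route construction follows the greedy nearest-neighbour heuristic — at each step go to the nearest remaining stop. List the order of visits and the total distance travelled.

111 km along D → A → L → Z → X → S → M → K → D.

At D the remaining stops are A 10, L 11, Z 18, X 21, M 22, S 27, K 30; go to A.
At A the remaining stops are L 18, S 24, Z 25, K 27, X 28, M 32; go to L.
At L the remaining stops are Z 7, X 10, M 15, S 16, K 19; go to Z.
At Z the remaining stops are X 3, S 9, M 11, K 14; go to X.
At X the remaining stops are S 12, M 14, K 17; go to S.
At S the remaining stops are M 10, K 23; go to M.
At M the remaining stops are K 21; go to K.
Return K→D: 30.
Total = 10 + 18 + 7 + 3 + 12 + 10 + 21 + 30 = 111.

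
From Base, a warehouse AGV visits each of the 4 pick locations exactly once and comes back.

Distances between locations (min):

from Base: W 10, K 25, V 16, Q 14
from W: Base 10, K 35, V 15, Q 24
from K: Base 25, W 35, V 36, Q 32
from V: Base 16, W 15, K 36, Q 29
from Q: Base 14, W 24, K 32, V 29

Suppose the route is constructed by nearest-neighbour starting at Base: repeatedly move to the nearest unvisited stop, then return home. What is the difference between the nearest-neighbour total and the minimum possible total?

The nearest-neighbour route is 4 min longer than optimal.

From Base: W=10, Q=14, V=16, K=25 → choose W (10).
From W: V=15, Q=24, K=35 → choose V (15).
From V: Q=29, K=36 → choose Q (29).
From Q: K=32 → choose K (32).
NN route Base → W → V → Q → K → Base costs 111.
Optimal: Base → W → V → K → Q → Base costs 107 (by enumerating all 12 distinct tours).
Excess = 111 − 107 = 4.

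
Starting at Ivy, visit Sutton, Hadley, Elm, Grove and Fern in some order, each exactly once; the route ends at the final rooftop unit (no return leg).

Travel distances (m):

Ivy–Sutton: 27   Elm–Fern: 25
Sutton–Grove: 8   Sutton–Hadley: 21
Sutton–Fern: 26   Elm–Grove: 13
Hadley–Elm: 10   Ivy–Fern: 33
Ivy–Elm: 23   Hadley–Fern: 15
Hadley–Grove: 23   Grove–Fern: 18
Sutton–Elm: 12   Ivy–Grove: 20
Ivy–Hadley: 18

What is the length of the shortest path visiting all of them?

There are 5! = 120 possible orderings.
Ivy→Sutton→Hadley→Elm→Grove→Fern: 27+21+10+13+18 = 89
Ivy→Sutton→Hadley→Elm→Fern→Grove: 27+21+10+25+18 = 101
Ivy→Sutton→Hadley→Grove→Elm→Fern: 27+21+23+13+25 = 109
Ivy→Sutton→Hadley→Grove→Fern→Elm: 27+21+23+18+25 = 114
Ivy→Sutton→Hadley→Fern→Elm→Grove: 27+21+15+25+13 = 101
Ivy→Sutton→Hadley→Fern→Grove→Elm: 27+21+15+18+13 = 94
Ivy→Sutton→Elm→Hadley→Grove→Fern: 27+12+10+23+18 = 90
Ivy→Sutton→Elm→Hadley→Fern→Grove: 27+12+10+15+18 = 82
Ivy→Sutton→Elm→Grove→Hadley→Fern: 27+12+13+23+15 = 90
Ivy→Sutton→Elm→Grove→Fern→Hadley: 27+12+13+18+15 = 85
Ivy→Sutton→Elm→Fern→Hadley→Grove: 27+12+25+15+23 = 102
Ivy→Sutton→Elm→Fern→Grove→Hadley: 27+12+25+18+23 = 105
Ivy→Sutton→Grove→Hadley→Elm→Fern: 27+8+23+10+25 = 93
Ivy→Sutton→Grove→Hadley→Fern→Elm: 27+8+23+15+25 = 98
… (106 more)
Ivy→Grove→Sutton→Elm→Hadley→Fern: 20+8+12+10+15 = 65  ← best
The minimum is 65.
One shortest path: Ivy → Grove → Sutton → Elm → Hadley → Fern.

Minimum one-way distance = 65 m.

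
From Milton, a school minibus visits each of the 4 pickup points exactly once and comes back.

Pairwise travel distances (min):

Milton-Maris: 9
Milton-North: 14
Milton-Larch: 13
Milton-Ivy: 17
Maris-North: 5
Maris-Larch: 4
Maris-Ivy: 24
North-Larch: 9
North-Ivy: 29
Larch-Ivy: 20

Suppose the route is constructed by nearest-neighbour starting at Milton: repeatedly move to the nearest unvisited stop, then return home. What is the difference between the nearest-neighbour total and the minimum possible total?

The nearest-neighbour route is 8 min longer than optimal.

Milton: Maris=9, Larch=13, North=14, Ivy=17 ⇒ Maris
Maris: Larch=4, North=5, Ivy=24 ⇒ Larch
Larch: North=9, Ivy=20 ⇒ North
North: Ivy=29 ⇒ Ivy
NN route Milton → Maris → Larch → North → Ivy → Milton costs 68.
Optimal: Milton → Maris → North → Larch → Ivy → Milton costs 60 (by enumerating all 12 distinct tours).
Excess = 68 − 60 = 8.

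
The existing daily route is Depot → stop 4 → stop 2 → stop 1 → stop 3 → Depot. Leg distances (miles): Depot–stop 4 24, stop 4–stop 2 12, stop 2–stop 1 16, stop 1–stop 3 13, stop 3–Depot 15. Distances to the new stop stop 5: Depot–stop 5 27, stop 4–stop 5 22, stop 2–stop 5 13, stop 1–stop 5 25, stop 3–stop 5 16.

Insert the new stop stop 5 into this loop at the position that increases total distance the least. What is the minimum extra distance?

Insertion cost between consecutive stops i–j is d(i,stop 5) + d(stop 5,j) − d(i,j):
  between Depot and stop 4: 27 + 22 − 24 = 25
  between stop 4 and stop 2: 22 + 13 − 12 = 23
  between stop 2 and stop 1: 13 + 25 − 16 = 22
  between stop 1 and stop 3: 25 + 16 − 13 = 28
  between stop 3 and Depot: 16 + 27 − 15 = 28
Cheapest insertion is between stop 2 and stop 1, adding 22.
New total = 80 + 22 = 102.

Minimum extra distance: 22 miles, inserting stop 5 between stop 2 and stop 1.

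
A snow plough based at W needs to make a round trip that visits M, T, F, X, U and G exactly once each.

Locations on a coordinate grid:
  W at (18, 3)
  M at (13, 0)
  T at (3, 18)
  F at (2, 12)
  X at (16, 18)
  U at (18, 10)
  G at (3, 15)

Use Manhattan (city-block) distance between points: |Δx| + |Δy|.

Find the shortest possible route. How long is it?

There are 360 distinct closed tours to check (reversals are equivalent).
W - M - T - F - X - U - G - W: 8+28+7+20+10+20+27 = 120
W - M - T - F - X - G - U - W: 8+28+7+20+16+20+7 = 106
W - M - T - F - U - X - G - W: 8+28+7+18+10+16+27 = 114
W - M - T - F - U - G - X - W: 8+28+7+18+20+16+17 = 114
W - M - T - F - G - X - U - W: 8+28+7+4+16+10+7 = 80
W - M - T - F - G - U - X - W: 8+28+7+4+20+10+17 = 94
W - M - T - X - F - U - G - W: 8+28+13+20+18+20+27 = 134
W - M - T - X - F - G - U - W: 8+28+13+20+4+20+7 = 100
… (352 more)
W - M - F - G - T - X - U - W: 8+23+4+3+13+10+7 = 68  ← best
The minimum is 68.
One optimal route: W → M → F → G → T → X → U → W (or its reverse).

Minimum total distance: 68.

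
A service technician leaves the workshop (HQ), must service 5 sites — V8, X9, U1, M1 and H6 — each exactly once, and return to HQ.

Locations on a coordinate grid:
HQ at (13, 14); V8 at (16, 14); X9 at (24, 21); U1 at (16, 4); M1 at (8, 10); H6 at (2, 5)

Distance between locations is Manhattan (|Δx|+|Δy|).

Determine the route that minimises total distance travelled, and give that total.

Shortest round trip = 78.

HQ - V8 - X9 - U1 - M1 - H6 - HQ: 3+15+25+14+11+20 = 88
HQ - V8 - X9 - U1 - H6 - M1 - HQ: 3+15+25+15+11+9 = 78
HQ - V8 - X9 - M1 - U1 - H6 - HQ: 3+15+27+14+15+20 = 94
HQ - V8 - X9 - M1 - H6 - U1 - HQ: 3+15+27+11+15+13 = 84
HQ - V8 - X9 - H6 - U1 - M1 - HQ: 3+15+38+15+14+9 = 94
HQ - V8 - X9 - H6 - M1 - U1 - HQ: 3+15+38+11+14+13 = 94
HQ - V8 - U1 - X9 - M1 - H6 - HQ: 3+10+25+27+11+20 = 96
HQ - V8 - U1 - X9 - H6 - M1 - HQ: 3+10+25+38+11+9 = 96
HQ - V8 - U1 - M1 - X9 - H6 - HQ: 3+10+14+27+38+20 = 112
HQ - V8 - U1 - M1 - H6 - X9 - HQ: 3+10+14+11+38+18 = 94
HQ - V8 - U1 - H6 - X9 - M1 - HQ: 3+10+15+38+27+9 = 102
HQ - V8 - U1 - H6 - M1 - X9 - HQ: 3+10+15+11+27+18 = 84
HQ - V8 - M1 - X9 - U1 - H6 - HQ: 3+12+27+25+15+20 = 102
HQ - V8 - M1 - X9 - H6 - U1 - HQ: 3+12+27+38+15+13 = 108
… (46 more)
The minimum is 78.
One optimal route: HQ → V8 → X9 → U1 → H6 → M1 → HQ (or its reverse).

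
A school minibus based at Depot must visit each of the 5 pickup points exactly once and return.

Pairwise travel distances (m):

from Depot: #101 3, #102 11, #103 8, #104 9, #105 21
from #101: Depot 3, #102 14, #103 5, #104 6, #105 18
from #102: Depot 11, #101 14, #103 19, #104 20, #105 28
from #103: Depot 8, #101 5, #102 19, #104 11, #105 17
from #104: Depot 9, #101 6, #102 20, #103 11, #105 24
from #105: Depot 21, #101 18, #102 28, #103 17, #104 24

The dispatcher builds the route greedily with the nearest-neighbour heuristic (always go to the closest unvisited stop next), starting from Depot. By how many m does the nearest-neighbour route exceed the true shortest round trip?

The nearest-neighbour route is 12 m longer than optimal.

Depot: #101=3, #103=8, #104=9, #102=11, #105=21 ⇒ #101
#101: #103=5, #104=6, #102=14, #105=18 ⇒ #103
#103: #104=11, #105=17, #102=19 ⇒ #104
#104: #102=20, #105=24 ⇒ #102
#102: #105=28 ⇒ #105
NN route Depot → #101 → #103 → #104 → #102 → #105 → Depot costs 88.
Optimal: Depot → #101 → #104 → #103 → #105 → #102 → Depot costs 76 (by enumerating all 60 distinct tours).
Excess = 88 − 76 = 12.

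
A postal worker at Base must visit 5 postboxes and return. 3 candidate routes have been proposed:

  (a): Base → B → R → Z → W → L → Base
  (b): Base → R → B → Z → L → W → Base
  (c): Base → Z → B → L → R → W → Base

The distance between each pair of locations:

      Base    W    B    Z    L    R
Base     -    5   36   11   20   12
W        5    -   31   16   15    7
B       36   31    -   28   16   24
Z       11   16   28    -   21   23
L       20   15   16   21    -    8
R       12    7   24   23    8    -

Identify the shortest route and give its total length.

Shortest is (c), total 75.

(a): 36 + 24 + 23 + 16 + 15 + 20 = 134
(b): 12 + 24 + 28 + 21 + 15 + 5 = 105
(c): 11 + 28 + 16 + 8 + 7 + 5 = 75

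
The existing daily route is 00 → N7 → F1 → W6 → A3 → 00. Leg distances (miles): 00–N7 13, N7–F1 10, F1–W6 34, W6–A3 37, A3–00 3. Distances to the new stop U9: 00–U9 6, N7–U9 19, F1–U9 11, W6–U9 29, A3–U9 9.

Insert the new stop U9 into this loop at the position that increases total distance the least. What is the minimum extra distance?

Minimum extra distance: 1 miles, inserting U9 between W6 and A3.

Insertion cost between consecutive stops i–j is d(i,U9) + d(U9,j) − d(i,j):
  between 00 and N7: 6 + 19 − 13 = 12
  between N7 and F1: 19 + 11 − 10 = 20
  between F1 and W6: 11 + 29 − 34 = 6
  between W6 and A3: 29 + 9 − 37 = 1
  between A3 and 00: 9 + 6 − 3 = 12
Cheapest insertion is between W6 and A3, adding 1.
New total = 97 + 1 = 98.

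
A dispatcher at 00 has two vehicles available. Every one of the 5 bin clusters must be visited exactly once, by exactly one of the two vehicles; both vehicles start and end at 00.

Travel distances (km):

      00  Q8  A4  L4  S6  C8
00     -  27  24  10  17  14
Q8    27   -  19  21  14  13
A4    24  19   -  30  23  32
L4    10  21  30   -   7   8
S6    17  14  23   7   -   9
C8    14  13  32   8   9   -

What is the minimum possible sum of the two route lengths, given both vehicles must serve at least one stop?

100 km — the smallest possible combined total.

Check every non-empty split of the stops between the two vehicles; for each half take its own optimal tour:
  {Q8} + {A4, L4, S6, C8}: 54 + 74 = 128
  {A4} + {Q8, L4, S6, C8}: 48 + 58 = 106
  {Q8, A4} + {L4, S6, C8}: 70 + 40 = 110
  {L4} + {Q8, A4, S6, C8}: 20 + 80 = 100
  {Q8, L4} + {A4, S6, C8}: 58 + 70 = 128
  {A4, L4} + {Q8, S6, C8}: 64 + 58 = 122
  … (15 splits in total)
Best: vehicle 1 00 → L4 → 00 = 20; vehicle 2 00 → A4 → Q8 → S6 → C8 → 00 = 80; combined 100.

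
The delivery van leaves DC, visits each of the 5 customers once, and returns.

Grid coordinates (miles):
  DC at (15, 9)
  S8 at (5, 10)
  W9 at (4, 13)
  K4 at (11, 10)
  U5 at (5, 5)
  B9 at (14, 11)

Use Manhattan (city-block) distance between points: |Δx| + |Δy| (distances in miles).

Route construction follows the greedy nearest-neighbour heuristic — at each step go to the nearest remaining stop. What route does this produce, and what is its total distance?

40 miles along DC → B9 → K4 → S8 → W9 → U5 → DC.

DC → [B9:3 / K4:5 / S8:11 / U5:14 / W9:15] → B9 (3)
B9 → [K4:4 / S8:10 / W9:12 / U5:15] → K4 (4)
K4 → [S8:6 / W9:10 / U5:11] → S8 (6)
S8 → [W9:4 / U5:5] → W9 (4)
W9 → [U5:9] → U5 (9)
Return U5→DC: 14.
Total = 3 + 4 + 6 + 4 + 9 + 14 = 40.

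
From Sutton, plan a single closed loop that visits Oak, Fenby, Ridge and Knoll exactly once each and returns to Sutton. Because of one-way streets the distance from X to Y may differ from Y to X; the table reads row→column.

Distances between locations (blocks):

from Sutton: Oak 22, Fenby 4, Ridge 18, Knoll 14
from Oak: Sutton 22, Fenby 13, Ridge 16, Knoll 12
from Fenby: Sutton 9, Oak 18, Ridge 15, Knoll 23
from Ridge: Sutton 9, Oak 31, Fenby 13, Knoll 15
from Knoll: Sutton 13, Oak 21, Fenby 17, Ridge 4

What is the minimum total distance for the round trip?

Sutton→Oak→Fenby→Ridge→Knoll→Sutton: 22+13+15+15+13 = 78
Sutton→Oak→Fenby→Knoll→Ridge→Sutton: 22+13+23+4+9 = 71
Sutton→Oak→Ridge→Fenby→Knoll→Sutton: 22+16+13+23+13 = 87
Sutton→Oak→Ridge→Knoll→Fenby→Sutton: 22+16+15+17+9 = 79
Sutton→Oak→Knoll→Fenby→Ridge→Sutton: 22+12+17+15+9 = 75
Sutton→Oak→Knoll→Ridge→Fenby→Sutton: 22+12+4+13+9 = 60
Sutton→Fenby→Oak→Ridge→Knoll→Sutton: 4+18+16+15+13 = 66
Sutton→Fenby→Oak→Knoll→Ridge→Sutton: 4+18+12+4+9 = 47
Sutton→Fenby→Ridge→Oak→Knoll→Sutton: 4+15+31+12+13 = 75
Sutton→Fenby→Ridge→Knoll→Oak→Sutton: 4+15+15+21+22 = 77
Sutton→Fenby→Knoll→Oak→Ridge→Sutton: 4+23+21+16+9 = 73
Sutton→Fenby→Knoll→Ridge→Oak→Sutton: 4+23+4+31+22 = 84
Sutton→Ridge→Oak→Fenby→Knoll→Sutton: 18+31+13+23+13 = 98
Sutton→Ridge→Oak→Knoll→Fenby→Sutton: 18+31+12+17+9 = 87
… (10 more)
The minimum is 47.
One optimal route: Sutton → Fenby → Oak → Knoll → Ridge → Sutton.

47 blocks — the shortest possible round trip.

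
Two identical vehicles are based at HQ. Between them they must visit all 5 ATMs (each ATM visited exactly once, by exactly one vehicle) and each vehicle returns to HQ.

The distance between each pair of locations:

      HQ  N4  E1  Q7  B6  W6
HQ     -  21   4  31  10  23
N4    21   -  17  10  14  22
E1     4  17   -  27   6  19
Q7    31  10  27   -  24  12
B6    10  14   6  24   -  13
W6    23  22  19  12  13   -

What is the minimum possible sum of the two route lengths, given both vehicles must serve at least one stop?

There are 2^4 − 1 = 15 ways to divide the 5 stops into two non-empty groups. For each, the best each vehicle can do is its own shortest tour through its group:
  {N4} + {E1, Q7, B6, W6}: 42 + 66 = 108
  {E1} + {N4, Q7, B6, W6}: 8 + 66 = 74
  {N4, E1} + {Q7, B6, W6}: 42 + 66 = 108
  {Q7} + {N4, E1, B6, W6}: 62 + 66 = 128
  {N4, Q7} + {E1, B6, W6}: 62 + 46 = 108
  {E1, Q7} + {N4, B6, W6}: 62 + 66 = 128
  … (15 splits in total)
Best: vehicle 1 HQ → E1 → HQ = 8; vehicle 2 HQ → N4 → Q7 → W6 → B6 → HQ = 66; combined 74.

74 — the smallest possible combined total.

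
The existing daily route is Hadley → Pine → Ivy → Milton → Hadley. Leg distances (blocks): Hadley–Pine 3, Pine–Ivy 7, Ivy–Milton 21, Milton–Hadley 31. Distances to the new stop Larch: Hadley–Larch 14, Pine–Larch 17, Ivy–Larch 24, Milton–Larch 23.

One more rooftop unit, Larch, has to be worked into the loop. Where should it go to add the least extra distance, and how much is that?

Insertion cost between consecutive stops i–j is d(i,Larch) + d(Larch,j) − d(i,j):
  between Hadley and Pine: 14 + 17 − 3 = 28
  between Pine and Ivy: 17 + 24 − 7 = 34
  between Ivy and Milton: 24 + 23 − 21 = 26
  between Milton and Hadley: 23 + 14 − 31 = 6
Cheapest insertion is between Milton and Hadley, adding 6.
New total = 62 + 6 = 68.

+6 blocks — insert Larch between Milton and Hadley.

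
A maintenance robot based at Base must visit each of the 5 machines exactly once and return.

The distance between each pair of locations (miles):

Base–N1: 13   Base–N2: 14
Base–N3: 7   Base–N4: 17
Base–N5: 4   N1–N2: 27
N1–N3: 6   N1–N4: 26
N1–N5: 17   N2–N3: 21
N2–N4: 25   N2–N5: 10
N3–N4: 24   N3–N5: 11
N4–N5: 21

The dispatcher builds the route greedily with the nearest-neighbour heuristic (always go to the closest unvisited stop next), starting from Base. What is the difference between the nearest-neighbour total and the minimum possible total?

From Base: N5=4, N3=7, N1=13, N2=14, N4=17 → choose N5 (4).
From N5: N2=10, N3=11, N1=17, N4=21 → choose N2 (10).
From N2: N3=21, N4=25, N1=27 → choose N3 (21).
From N3: N1=6, N4=24 → choose N1 (6).
From N1: N4=26 → choose N4 (26).
NN route Base → N5 → N2 → N3 → N1 → N4 → Base costs 84.
Optimal: Base → N3 → N1 → N4 → N2 → N5 → Base costs 78 (by enumerating all 60 distinct tours).
Excess = 84 − 78 = 6.

The nearest-neighbour route is 6 miles longer than optimal.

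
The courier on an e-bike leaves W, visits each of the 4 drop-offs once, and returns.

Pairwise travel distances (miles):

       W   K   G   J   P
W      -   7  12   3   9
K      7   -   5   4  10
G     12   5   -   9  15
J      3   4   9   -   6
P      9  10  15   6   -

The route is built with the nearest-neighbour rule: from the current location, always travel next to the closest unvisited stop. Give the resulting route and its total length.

At W the remaining stops are J 3, K 7, P 9, G 12; go to J.
At J the remaining stops are K 4, P 6, G 9; go to K.
At K the remaining stops are G 5, P 10; go to G.
At G the remaining stops are P 15; go to P.
Return P→W: 9.
Total = 3 + 4 + 5 + 15 + 9 = 36.

Total distance 36 miles via the nearest-neighbour route W → J → K → G → P → W.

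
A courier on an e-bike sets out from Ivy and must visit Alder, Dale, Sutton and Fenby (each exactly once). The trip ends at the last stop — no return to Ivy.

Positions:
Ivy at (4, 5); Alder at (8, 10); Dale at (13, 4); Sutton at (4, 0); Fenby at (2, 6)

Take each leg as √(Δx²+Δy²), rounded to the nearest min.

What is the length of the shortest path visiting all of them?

There are 4! = 24 possible orderings.
Ivy→Alder→Dale→Sutton→Fenby: 6+8+10+6 = 30
Ivy→Alder→Dale→Fenby→Sutton: 6+8+11+6 = 31
Ivy→Alder→Sutton→Dale→Fenby: 6+11+10+11 = 38
Ivy→Alder→Sutton→Fenby→Dale: 6+11+6+11 = 34
Ivy→Alder→Fenby→Dale→Sutton: 6+7+11+10 = 34
Ivy→Alder→Fenby→Sutton→Dale: 6+7+6+10 = 29
Ivy→Dale→Alder→Sutton→Fenby: 9+8+11+6 = 34
Ivy→Dale→Alder→Fenby→Sutton: 9+8+7+6 = 30
Ivy→Dale→Sutton→Alder→Fenby: 9+10+11+7 = 37
Ivy→Dale→Sutton→Fenby→Alder: 9+10+6+7 = 32
Ivy→Dale→Fenby→Alder→Sutton: 9+11+7+11 = 38
Ivy→Dale→Fenby→Sutton→Alder: 9+11+6+11 = 37
Ivy→Sutton→Alder→Dale→Fenby: 5+11+8+11 = 35
Ivy→Sutton→Alder→Fenby→Dale: 5+11+7+11 = 34
… (10 more)
Ivy→Sutton→Fenby→Alder→Dale: 5+6+7+8 = 26  ← best
The minimum is 26.
One shortest path: Ivy → Sutton → Fenby → Alder → Dale.

Shortest open route: 26 min.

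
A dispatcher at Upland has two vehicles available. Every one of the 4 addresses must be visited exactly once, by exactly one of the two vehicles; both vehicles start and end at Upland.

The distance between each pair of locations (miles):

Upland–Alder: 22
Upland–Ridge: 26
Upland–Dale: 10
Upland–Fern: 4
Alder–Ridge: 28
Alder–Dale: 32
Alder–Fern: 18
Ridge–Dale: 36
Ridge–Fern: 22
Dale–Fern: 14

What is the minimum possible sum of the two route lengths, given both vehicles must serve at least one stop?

96 miles — the smallest possible combined total.

Try each way of splitting the stops between the two vehicles (each non-empty) and, for each split, find the best tour for each vehicle:
  {Alder} + {Ridge, Dale, Fern}: 44 + 72 = 116
  {Ridge} + {Alder, Dale, Fern}: 52 + 64 = 116
  {Alder, Ridge} + {Dale, Fern}: 76 + 28 = 104
  {Dale} + {Alder, Ridge, Fern}: 20 + 76 = 96
  {Alder, Dale} + {Ridge, Fern}: 64 + 52 = 116
  {Ridge, Dale} + {Alder, Fern}: 72 + 44 = 116
  … (7 splits in total)
Best: vehicle 1 Upland → Dale → Upland = 20; vehicle 2 Upland → Alder → Ridge → Fern → Upland = 76; combined 96.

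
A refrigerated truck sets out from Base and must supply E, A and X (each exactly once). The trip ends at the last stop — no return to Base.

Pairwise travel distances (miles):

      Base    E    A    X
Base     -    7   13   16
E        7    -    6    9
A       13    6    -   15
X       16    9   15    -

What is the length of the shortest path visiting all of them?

Shortest open route: 28 miles.

There are 3! = 6 possible orderings.
Base - E - A - X: 7+6+15 = 28
Base - E - X - A: 7+9+15 = 31
Base - A - E - X: 13+6+9 = 28
Base - A - X - E: 13+15+9 = 37
Base - X - E - A: 16+9+6 = 31
Base - X - A - E: 16+15+6 = 37
The minimum is 28.
One shortest path: Base → E → A → X.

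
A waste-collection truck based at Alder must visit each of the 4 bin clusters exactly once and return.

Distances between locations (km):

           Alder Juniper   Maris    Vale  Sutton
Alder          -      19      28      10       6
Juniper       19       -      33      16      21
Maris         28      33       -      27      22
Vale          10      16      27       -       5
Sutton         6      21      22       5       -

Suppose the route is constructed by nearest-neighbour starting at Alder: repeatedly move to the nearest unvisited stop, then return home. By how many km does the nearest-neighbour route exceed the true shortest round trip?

Alder: Sutton=6, Vale=10, Juniper=19, Maris=28 ⇒ Sutton
Sutton: Vale=5, Juniper=21, Maris=22 ⇒ Vale
Vale: Juniper=16, Maris=27 ⇒ Juniper
Juniper: Maris=33 ⇒ Maris
NN route Alder → Sutton → Vale → Juniper → Maris → Alder costs 88.
Optimal: Alder → Vale → Juniper → Maris → Sutton → Alder costs 87 (by enumerating all 12 distinct tours).
Excess = 88 − 87 = 1.

1 km longer than the optimal tour.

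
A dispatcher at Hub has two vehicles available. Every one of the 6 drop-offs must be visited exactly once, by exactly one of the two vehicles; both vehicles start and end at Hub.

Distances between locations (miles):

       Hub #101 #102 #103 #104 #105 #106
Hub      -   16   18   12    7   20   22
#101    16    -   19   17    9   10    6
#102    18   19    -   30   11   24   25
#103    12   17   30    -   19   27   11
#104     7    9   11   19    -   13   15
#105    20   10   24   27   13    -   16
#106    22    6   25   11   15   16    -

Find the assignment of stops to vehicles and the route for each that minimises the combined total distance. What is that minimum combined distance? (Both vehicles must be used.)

Minimum combined distance: 95 miles.

Try each way of splitting the stops between the two vehicles (each non-empty) and, for each split, find the best tour for each vehicle:
  {#101} + {#102, #103, #104, #105, #106}: 32 + 81 = 113
  {#102} + {#101, #103, #104, #105, #106}: 36 + 59 = 95
  {#101, #102} + {#103, #104, #105, #106}: 53 + 59 = 112
  {#103} + {#101, #102, #104, #105, #106}: 24 + 79 = 103
  {#101, #103} + {#102, #104, #105, #106}: 45 + 79 = 124
  {#102, #103} + {#101, #104, #105, #106}: 60 + 58 = 118
  … (31 splits in total)
Best: vehicle 1 Hub → #102 → Hub = 36; vehicle 2 Hub → #103 → #106 → #101 → #105 → #104 → Hub = 59; combined 95.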